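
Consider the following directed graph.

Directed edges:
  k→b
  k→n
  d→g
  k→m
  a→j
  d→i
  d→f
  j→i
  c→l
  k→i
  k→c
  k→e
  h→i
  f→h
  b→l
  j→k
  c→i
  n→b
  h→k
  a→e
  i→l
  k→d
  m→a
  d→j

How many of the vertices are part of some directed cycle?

A vertex is on a directed cycle iff it belongs to a strongly connected component of size ≥ 2 (or has a self-loop).
The vertices on cycles are {a, d, f, h, j, k, m} — 7 in total.

7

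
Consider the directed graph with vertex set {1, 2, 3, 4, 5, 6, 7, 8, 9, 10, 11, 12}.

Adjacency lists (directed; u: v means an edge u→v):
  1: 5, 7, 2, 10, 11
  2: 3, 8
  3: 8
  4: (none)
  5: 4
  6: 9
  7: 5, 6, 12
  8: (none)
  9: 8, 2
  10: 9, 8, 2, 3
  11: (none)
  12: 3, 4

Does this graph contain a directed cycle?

No

DFS with white/gray/black marking, starting from 1:
1 gray
  5 gray
    4 gray
    4 black
  5 black
  7 gray
    7→5: 5 black — skip
    6 gray
      9 gray
        8 gray
        8 black
        2 gray
          3 gray
            3→8: 8 black — skip
          3 black
          2→8: 8 black — skip
        2 black
      9 black
    6 black
    12 gray
      12→3: 3 black — skip
      12→4: 4 black — skip
    12 black
  7 black
  1→2: 2 black — skip
  10 gray
    10→9: 9 black — skip
    10→8: 8 black — skip
    10→2: 2 black — skip
    10→3: 3 black — skip
  10 black
  11 gray
  11 black
1 black
Every edge goes to a white or black vertex — no back edge, so the graph is acyclic.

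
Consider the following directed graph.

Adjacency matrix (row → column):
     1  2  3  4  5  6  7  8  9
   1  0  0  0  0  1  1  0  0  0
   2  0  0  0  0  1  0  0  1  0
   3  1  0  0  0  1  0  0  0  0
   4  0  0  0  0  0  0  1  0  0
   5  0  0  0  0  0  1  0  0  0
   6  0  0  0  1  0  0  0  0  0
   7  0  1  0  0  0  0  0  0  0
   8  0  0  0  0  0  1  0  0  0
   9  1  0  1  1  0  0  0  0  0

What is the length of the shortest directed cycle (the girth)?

5

For each vertex v, BFS finds the shortest path from v back to v.
The shortest such closed walk is 4 → 7 → 2 → 5 → 6 → 4, length 5.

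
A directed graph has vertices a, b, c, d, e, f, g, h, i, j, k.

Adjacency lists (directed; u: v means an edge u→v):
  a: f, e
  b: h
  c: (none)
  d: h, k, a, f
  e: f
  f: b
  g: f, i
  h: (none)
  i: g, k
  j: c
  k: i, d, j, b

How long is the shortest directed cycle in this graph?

For each vertex v, BFS finds the shortest path from v back to v.
The shortest such closed walk is d → k → d, length 2.

2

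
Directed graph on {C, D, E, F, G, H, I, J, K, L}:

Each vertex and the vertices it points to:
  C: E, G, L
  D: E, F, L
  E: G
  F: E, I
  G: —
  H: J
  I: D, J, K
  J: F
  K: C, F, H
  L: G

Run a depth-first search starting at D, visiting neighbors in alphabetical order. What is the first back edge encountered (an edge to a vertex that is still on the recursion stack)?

I->D

DFS from D (visiting neighbors in alphabetical order); mark gray on enter, black on exit:
D gray
  E gray
    G gray
    G black
  E black
  F gray
    F→E: E black — skip
    I gray
      I→D: D is gray → back edge
First back edge: I → D.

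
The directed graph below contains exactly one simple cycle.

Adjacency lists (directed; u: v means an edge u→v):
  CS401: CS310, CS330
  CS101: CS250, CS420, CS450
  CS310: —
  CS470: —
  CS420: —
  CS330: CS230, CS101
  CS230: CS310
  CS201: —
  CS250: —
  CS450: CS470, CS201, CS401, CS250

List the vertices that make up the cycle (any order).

CS101, CS330, CS401, CS450

DFS with gray/black marking from CS101:
CS101 gray
  CS250 gray
  CS250 black
  CS420 gray
  CS420 black
  CS450 gray
    CS470 gray
    CS470 black
    CS201 gray
    CS201 black
    CS401 gray
      CS310 gray
      CS310 black
      CS330 gray
        CS230 gray
          CS230→CS310: CS310 black — skip
        CS230 black
        CS330→CS101: CS101 is gray → back edge
Back edge closes the cycle CS101 → CS450 → CS401 → CS330 → CS101; its vertices are {CS101, CS330, CS401, CS450}.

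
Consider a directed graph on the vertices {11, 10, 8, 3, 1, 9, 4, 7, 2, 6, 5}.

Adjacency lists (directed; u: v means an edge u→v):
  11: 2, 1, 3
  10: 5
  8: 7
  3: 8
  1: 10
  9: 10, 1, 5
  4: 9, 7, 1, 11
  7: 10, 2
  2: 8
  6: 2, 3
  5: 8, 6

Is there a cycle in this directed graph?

Yes

DFS with white/gray/black marking, starting from 6:
6 gray
  2 gray
    8 gray
      7 gray
        10 gray
          5 gray
            5→8: 8 is gray → back edge
Back edge found, so a cycle exists: 8 → 7 → 10 → 5 → 8.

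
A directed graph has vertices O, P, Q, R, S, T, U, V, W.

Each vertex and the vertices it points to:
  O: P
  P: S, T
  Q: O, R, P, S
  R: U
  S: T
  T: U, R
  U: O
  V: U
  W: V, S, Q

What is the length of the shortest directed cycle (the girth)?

4

For each vertex v, BFS finds the shortest path from v back to v.
The shortest such closed walk is O → P → T → U → O, length 4.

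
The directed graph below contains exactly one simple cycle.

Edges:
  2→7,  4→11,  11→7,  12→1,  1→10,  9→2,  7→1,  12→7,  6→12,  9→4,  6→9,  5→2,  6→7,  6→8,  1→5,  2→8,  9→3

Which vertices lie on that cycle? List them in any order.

1, 2, 5, 7

DFS with gray/black marking from 1:
1 gray
  5 gray
    2 gray
      8 gray
      8 black
      7 gray
        7→1: 1 is gray → back edge
Back edge closes the cycle 1 → 5 → 2 → 7 → 1; its vertices are {1, 2, 5, 7}.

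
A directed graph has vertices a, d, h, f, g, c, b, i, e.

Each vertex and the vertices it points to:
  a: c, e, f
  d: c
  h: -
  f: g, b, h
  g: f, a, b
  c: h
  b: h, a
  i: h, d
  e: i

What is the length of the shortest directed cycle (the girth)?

For each vertex v, BFS finds the shortest path from v back to v.
The shortest such closed walk is g → f → g, length 2.

2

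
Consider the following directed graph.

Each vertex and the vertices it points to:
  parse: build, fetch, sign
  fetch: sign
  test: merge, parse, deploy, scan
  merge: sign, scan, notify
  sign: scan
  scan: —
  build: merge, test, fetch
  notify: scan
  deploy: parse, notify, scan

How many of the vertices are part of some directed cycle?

4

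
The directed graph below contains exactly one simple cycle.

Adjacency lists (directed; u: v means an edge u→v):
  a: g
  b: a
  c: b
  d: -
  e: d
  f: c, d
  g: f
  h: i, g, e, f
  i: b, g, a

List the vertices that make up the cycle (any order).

DFS with gray/black marking from f:
f gray
  c gray
    b gray
      a gray
        g gray
          g→f: f is gray → back edge
Back edge closes the cycle f → c → b → a → g → f; its vertices are {a, b, c, f, g}.

a, b, c, f, g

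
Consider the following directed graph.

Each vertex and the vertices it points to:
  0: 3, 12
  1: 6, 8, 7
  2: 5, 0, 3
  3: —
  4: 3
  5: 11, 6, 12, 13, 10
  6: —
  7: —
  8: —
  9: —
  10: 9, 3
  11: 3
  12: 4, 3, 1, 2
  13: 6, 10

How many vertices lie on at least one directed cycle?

4

A vertex is on a directed cycle iff it belongs to a strongly connected component of size ≥ 2 (or has a self-loop).
The vertices on cycles are {0, 2, 5, 12} — 4 in total.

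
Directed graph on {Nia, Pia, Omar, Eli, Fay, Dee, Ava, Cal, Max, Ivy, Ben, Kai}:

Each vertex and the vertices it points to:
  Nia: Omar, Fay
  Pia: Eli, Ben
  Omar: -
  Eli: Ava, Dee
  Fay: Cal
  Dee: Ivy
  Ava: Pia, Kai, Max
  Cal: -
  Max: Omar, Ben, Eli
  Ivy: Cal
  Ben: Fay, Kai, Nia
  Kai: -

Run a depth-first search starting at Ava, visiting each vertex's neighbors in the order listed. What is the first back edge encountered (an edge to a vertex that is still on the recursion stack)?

DFS from Ava (visiting each vertex's neighbors in the order listed); mark gray on enter, black on exit:
Ava gray
  Pia gray
    Eli gray
      Eli→Ava: Ava is gray → back edge
First back edge: Eli → Ava.

Eli→Ava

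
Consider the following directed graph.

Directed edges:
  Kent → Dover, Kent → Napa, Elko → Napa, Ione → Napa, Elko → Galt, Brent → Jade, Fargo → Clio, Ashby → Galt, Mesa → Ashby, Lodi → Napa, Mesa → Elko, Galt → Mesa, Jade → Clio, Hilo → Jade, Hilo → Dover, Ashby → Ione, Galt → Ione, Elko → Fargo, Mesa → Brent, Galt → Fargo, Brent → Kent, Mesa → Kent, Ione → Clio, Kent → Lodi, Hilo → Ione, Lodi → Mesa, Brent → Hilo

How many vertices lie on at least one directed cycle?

A vertex is on a directed cycle iff it belongs to a strongly connected component of size ≥ 2 (or has a self-loop).
The vertices on cycles are {Elko, Galt, Kent, Lodi, Mesa, Ashby, Brent} — 7 in total.

7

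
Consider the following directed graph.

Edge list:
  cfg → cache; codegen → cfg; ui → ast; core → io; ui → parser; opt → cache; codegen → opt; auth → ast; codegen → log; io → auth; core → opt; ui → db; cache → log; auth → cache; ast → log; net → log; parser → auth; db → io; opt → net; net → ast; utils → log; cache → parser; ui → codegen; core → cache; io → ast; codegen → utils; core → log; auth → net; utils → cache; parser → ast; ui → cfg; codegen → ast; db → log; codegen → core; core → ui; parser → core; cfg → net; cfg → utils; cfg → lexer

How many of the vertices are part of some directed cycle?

A vertex is on a directed cycle iff it belongs to a strongly connected component of size ≥ 2 (or has a self-loop).
The vertices on cycles are {db, io, ui, cfg, opt, auth, core, cache, utils, parser, codegen} — 11 in total.

11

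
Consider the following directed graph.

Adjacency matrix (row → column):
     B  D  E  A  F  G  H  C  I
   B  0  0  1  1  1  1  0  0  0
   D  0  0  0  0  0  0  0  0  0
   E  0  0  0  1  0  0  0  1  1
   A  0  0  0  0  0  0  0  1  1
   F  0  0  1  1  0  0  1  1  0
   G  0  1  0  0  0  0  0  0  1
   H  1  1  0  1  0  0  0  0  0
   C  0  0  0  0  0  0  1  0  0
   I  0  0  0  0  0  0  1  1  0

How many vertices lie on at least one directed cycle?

A vertex is on a directed cycle iff it belongs to a strongly connected component of size ≥ 2 (or has a self-loop).
The vertices on cycles are {A, B, C, E, F, G, H, I} — 8 in total.

8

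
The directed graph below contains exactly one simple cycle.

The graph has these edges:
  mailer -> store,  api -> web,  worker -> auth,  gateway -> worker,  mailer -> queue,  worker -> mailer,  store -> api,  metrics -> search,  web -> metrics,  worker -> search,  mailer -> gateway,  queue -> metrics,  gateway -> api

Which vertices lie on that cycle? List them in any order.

mailer, worker, gateway

DFS with gray/black marking from mailer:
mailer gray
  store gray
    api gray
      web gray
        metrics gray
          search gray
          search black
        metrics black
      web black
    api black
  store black
  gateway gray
    gateway→api: api black — skip
    worker gray
      worker→mailer: mailer is gray → back edge
Back edge closes the cycle mailer → gateway → worker → mailer; its vertices are {mailer, worker, gateway}.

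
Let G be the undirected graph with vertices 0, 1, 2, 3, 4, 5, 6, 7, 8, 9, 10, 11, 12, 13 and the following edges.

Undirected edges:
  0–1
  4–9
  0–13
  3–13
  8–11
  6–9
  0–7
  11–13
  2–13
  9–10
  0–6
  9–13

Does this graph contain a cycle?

DFS, tracking each vertex's parent; an edge to a visited non-parent vertex closes a cycle.
Start from 11:
visit 11 (parent –)
  visit 8 (parent 11)
    8–11: parent, skip
  visit 13 (parent 11)
    visit 3 (parent 13)
      3–13: parent, skip
    visit 0 (parent 13)
      visit 6 (parent 0)
        visit 9 (parent 6)
          9–13: 13 visited and ≠ parent → cycle
Cycle: 13 – 0 – 6 – 9 – 13.

Yes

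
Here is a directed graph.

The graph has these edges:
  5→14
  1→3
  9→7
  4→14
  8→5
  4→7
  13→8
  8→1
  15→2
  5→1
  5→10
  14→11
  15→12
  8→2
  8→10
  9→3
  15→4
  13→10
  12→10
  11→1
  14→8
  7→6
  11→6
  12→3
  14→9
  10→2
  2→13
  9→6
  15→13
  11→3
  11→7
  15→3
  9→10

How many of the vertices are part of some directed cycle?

A vertex is on a directed cycle iff it belongs to a strongly connected component of size ≥ 2 (or has a self-loop).
The vertices on cycles are {2, 5, 8, 9, 10, 13, 14} — 7 in total.

7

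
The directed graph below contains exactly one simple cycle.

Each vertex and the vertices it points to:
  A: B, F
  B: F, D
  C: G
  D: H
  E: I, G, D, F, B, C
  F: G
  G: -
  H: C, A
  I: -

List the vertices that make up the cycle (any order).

A, B, D, H

DFS with gray/black marking from B:
B gray
  F gray
    G gray
    G black
  F black
  D gray
    H gray
      C gray
        C→G: G black — skip
      C black
      A gray
        A→B: B is gray → back edge
Back edge closes the cycle B → D → H → A → B; its vertices are {A, B, D, H}.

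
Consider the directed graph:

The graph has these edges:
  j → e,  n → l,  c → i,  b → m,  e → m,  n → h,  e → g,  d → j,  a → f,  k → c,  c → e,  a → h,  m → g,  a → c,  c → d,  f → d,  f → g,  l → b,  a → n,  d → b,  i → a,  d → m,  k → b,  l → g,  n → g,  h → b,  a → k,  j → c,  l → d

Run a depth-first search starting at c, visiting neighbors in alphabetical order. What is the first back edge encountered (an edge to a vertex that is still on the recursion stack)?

j->c

DFS from c (visiting neighbors in alphabetical order); mark gray on enter, black on exit:
c gray
  d gray
    b gray
      m gray
        g gray
        g black
      m black
    b black
    j gray
      j→c: c is gray → back edge
First back edge: j → c.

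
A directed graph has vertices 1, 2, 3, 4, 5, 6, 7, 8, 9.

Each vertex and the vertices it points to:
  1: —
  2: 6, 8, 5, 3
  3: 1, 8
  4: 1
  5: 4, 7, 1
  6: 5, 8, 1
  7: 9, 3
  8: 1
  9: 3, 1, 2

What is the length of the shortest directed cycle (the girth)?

For each vertex v, BFS finds the shortest path from v back to v.
The shortest such closed walk is 5 → 7 → 9 → 2 → 5, length 4.

4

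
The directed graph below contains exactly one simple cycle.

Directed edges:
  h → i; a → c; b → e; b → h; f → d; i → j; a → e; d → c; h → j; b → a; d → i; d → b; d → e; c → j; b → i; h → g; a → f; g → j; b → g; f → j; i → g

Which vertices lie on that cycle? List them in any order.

DFS with gray/black marking from a:
a gray
  c gray
    j gray
    j black
  c black
  f gray
    d gray
      b gray
        b→a: a is gray → back edge
Back edge closes the cycle a → f → d → b → a; its vertices are {a, b, d, f}.

a, b, d, f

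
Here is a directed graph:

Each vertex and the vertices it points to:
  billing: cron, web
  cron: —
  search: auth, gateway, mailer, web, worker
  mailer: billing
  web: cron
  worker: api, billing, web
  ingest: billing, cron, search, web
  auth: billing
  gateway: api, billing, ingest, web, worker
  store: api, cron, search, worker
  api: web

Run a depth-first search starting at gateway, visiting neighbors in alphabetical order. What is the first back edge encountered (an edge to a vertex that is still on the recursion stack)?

DFS from gateway (visiting neighbors in alphabetical order); mark gray on enter, black on exit:
gateway gray
  api gray
    web gray
      cron gray
      cron black
    web black
  api black
  billing gray
    billing→cron: cron black — skip
    billing→web: web black — skip
  billing black
  ingest gray
    ingest→billing: billing black — skip
    ingest→cron: cron black — skip
    search gray
      auth gray
        auth→billing: billing black — skip
      auth black
      search→gateway: gateway is gray → back edge
First back edge: search → gateway.

search→gateway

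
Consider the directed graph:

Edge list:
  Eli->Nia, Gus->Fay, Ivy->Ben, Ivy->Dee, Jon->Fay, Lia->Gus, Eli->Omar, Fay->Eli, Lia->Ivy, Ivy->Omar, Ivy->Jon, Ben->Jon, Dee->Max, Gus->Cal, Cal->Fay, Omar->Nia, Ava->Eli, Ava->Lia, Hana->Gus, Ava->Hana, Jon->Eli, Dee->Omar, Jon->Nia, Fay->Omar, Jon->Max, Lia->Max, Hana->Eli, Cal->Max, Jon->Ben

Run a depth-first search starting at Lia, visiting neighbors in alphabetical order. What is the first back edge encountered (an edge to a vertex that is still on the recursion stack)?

Jon->Ben

DFS from Lia (visiting neighbors in alphabetical order); mark gray on enter, black on exit:
Lia gray
  Gus gray
    Cal gray
      Fay gray
        Eli gray
          Nia gray
          Nia black
          Omar gray
            Omar→Nia: Nia black — skip
          Omar black
        Eli black
        Fay→Omar: Omar black — skip
      Fay black
      Max gray
      Max black
    Cal black
    Gus→Fay: Fay black — skip
  Gus black
  Ivy gray
    Ben gray
      Jon gray
        Jon→Ben: Ben is gray → back edge
First back edge: Jon → Ben.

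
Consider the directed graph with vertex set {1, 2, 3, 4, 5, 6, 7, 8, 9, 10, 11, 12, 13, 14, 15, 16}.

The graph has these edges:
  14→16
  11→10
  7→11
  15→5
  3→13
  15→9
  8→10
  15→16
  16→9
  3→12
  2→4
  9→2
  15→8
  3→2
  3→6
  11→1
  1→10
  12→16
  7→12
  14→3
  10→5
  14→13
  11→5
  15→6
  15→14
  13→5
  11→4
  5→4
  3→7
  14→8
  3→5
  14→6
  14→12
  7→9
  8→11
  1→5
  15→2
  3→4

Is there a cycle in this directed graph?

No

DFS with white/gray/black marking, starting from 6:
6 gray
6 black
1 gray
  5 gray
    4 gray
    4 black
  5 black
  10 gray
    10→5: 5 black — skip
  10 black
1 black
2 gray
  2→4: 4 black — skip
2 black
3 gray
  13 gray
    13→5: 5 black — skip
  13 black
  3→2: 2 black — skip
  3→4: 4 black — skip
  3→6: 6 black — skip
  3→5: 5 black — skip
  7 gray
    12 gray
      16 gray
        9 gray
          9→2: 2 black — skip
        9 black
      16 black
    12 black
    11 gray
      11→10: 10 black — skip
      11→5: 5 black — skip
      11→4: 4 black — skip
      11→1: 1 black — skip
    11 black
    7→9: 9 black — skip
  7 black
  3→12: 12 black — skip
3 black
8 gray
  8→10: 10 black — skip
  8→11: 11 black — skip
8 black
14 gray
  14→13: 13 black — skip
  14→6: 6 black — skip
  14→8: 8 black — skip
  14→12: 12 black — skip
  14→16: 16 black — skip
  14→3: 3 black — skip
14 black
15 gray
  15→8: 8 black — skip
  15→16: 16 black — skip
  15→2: 2 black — skip
  15→14: 14 black — skip
  15→9: 9 black — skip
  15→6: 6 black — skip
  15→5: 5 black — skip
15 black
Every edge goes to a white or black vertex — no back edge, so the graph is acyclic.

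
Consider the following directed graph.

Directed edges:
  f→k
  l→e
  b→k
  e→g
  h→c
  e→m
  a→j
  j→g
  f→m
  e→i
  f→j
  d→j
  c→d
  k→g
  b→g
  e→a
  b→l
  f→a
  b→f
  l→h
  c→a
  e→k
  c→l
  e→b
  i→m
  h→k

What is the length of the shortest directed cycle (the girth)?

3

For each vertex v, BFS finds the shortest path from v back to v.
The shortest such closed walk is b → l → e → b, length 3.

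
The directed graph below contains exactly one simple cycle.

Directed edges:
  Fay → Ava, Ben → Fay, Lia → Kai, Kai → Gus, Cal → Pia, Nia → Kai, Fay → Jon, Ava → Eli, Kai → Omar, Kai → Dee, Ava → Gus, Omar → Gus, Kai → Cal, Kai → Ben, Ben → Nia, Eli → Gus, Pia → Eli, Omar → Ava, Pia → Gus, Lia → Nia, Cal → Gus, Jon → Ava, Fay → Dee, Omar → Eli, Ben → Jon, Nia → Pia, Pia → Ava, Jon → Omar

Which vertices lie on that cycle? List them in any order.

Ben, Kai, Nia

DFS with gray/black marking from Kai:
Kai gray
  Ben gray
    Jon gray
      Omar gray
        Eli gray
          Gus gray
          Gus black
        Eli black
        Ava gray
          Ava→Eli: Eli black — skip
          Ava→Gus: Gus black — skip
        Ava black
        Omar→Gus: Gus black — skip
      Omar black
      Jon→Ava: Ava black — skip
    Jon black
    Fay gray
      Fay→Ava: Ava black — skip
      Fay→Jon: Jon black — skip
      Dee gray
      Dee black
    Fay black
    Nia gray
      Nia→Kai: Kai is gray → back edge
Back edge closes the cycle Kai → Ben → Nia → Kai; its vertices are {Ben, Kai, Nia}.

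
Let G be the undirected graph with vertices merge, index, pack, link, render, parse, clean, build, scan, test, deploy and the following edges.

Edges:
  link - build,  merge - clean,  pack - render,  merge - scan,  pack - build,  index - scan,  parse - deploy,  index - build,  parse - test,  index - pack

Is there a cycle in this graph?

DFS, tracking each vertex's parent; an edge to a visited non-parent vertex closes a cycle.
Start from parse:
visit parse (parent –)
  visit deploy (parent parse)
    deploy–parse: parent, skip
  visit test (parent parse)
    test–parse: parent, skip
visit merge (parent –)
  visit scan (parent merge)
    scan–merge: parent, skip
    visit index (parent scan)
      visit build (parent index)
        visit link (parent build)
          link–build: parent, skip
        build–index: parent, skip
        visit pack (parent build)
          visit render (parent pack)
            render–pack: parent, skip
          pack–build: parent, skip
          pack–index: index visited and ≠ parent → cycle
Cycle: index – build – pack – index.

Yes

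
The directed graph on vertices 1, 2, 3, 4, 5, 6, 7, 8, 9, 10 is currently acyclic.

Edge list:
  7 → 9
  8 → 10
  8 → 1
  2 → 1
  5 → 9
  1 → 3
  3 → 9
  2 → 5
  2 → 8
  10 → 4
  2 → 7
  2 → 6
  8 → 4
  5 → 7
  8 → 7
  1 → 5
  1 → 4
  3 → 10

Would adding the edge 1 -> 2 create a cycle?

Adding 1→2 creates a cycle iff 2 can already reach 1.
Path from 2: 2 → 1.
So 2 → … → 1 → 2 is a cycle.

Yes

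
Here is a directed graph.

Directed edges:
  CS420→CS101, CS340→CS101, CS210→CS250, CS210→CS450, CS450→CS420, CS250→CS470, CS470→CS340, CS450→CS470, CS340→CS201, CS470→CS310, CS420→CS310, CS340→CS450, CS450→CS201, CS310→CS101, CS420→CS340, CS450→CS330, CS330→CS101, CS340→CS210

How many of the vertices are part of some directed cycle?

A vertex is on a directed cycle iff it belongs to a strongly connected component of size ≥ 2 (or has a self-loop).
The vertices on cycles are {CS210, CS250, CS340, CS420, CS450, CS470} — 6 in total.

6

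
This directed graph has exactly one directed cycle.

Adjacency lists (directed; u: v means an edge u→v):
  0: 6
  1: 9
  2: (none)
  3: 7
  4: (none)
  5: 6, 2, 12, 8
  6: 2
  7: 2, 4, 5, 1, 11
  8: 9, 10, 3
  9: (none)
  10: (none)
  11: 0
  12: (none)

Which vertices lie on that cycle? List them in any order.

DFS with gray/black marking from 7:
7 gray
  2 gray
  2 black
  4 gray
  4 black
  5 gray
    6 gray
      6→2: 2 black — skip
    6 black
    5→2: 2 black — skip
    12 gray
    12 black
    8 gray
      9 gray
      9 black
      10 gray
      10 black
      3 gray
        3→7: 7 is gray → back edge
Back edge closes the cycle 7 → 5 → 8 → 3 → 7; its vertices are {3, 5, 7, 8}.

3, 5, 7, 8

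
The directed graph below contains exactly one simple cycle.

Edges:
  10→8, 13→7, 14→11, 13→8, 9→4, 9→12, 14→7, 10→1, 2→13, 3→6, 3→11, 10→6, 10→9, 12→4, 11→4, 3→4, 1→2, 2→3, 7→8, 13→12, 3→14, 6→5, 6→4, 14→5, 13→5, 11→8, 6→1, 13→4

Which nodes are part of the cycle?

DFS with gray/black marking from 1:
1 gray
  2 gray
    3 gray
      11 gray
        8 gray
        8 black
        4 gray
        4 black
      11 black
      6 gray
        6→1: 1 is gray → back edge
Back edge closes the cycle 1 → 2 → 3 → 6 → 1; its vertices are {1, 2, 3, 6}.

1, 2, 3, 6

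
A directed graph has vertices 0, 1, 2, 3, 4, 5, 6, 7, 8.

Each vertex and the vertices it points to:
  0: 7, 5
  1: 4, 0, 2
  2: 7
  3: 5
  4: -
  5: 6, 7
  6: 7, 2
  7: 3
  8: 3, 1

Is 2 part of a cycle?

Yes

2 is on a cycle iff 2 can reach itself via ≥1 edge.
2 → 7 → 3 → 5 → 6 → 2 — yes.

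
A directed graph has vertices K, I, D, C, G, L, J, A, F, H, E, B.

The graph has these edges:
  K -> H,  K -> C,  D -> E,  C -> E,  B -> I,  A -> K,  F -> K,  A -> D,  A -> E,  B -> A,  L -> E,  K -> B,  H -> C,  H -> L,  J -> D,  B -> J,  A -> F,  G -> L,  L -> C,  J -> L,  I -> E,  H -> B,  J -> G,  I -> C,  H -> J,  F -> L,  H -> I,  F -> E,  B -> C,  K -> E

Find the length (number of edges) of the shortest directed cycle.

For each vertex v, BFS finds the shortest path from v back to v.
The shortest such closed walk is B → A → K → B, length 3.

3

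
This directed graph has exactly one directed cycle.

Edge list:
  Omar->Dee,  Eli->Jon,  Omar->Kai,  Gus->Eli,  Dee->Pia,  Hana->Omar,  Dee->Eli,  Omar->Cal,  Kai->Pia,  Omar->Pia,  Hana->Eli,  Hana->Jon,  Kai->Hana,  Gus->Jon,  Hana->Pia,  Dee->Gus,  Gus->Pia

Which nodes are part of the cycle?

DFS with gray/black marking from Hana:
Hana gray
  Jon gray
  Jon black
  Eli gray
    Eli→Jon: Jon black — skip
  Eli black
  Omar gray
    Pia gray
    Pia black
    Cal gray
    Cal black
    Kai gray
      Kai→Pia: Pia black — skip
      Kai→Hana: Hana is gray → back edge
Back edge closes the cycle Hana → Omar → Kai → Hana; its vertices are {Kai, Hana, Omar}.

Kai, Hana, Omar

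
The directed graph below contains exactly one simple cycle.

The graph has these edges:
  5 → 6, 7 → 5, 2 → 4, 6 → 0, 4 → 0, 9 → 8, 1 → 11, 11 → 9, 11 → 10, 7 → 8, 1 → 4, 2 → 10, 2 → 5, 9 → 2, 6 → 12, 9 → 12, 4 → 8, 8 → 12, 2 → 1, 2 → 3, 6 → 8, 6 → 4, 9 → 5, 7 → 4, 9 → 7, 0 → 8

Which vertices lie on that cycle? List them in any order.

DFS with gray/black marking from 9:
9 gray
  2 gray
    4 gray
      8 gray
        12 gray
        12 black
      8 black
      0 gray
        0→8: 8 black — skip
      0 black
    4 black
    5 gray
      6 gray
        6→12: 12 black — skip
        6→0: 0 black — skip
        6→8: 8 black — skip
        6→4: 4 black — skip
      6 black
    5 black
    1 gray
      11 gray
        10 gray
        10 black
        11→9: 9 is gray → back edge
Back edge closes the cycle 9 → 2 → 1 → 11 → 9; its vertices are {1, 2, 9, 11}.

1, 2, 9, 11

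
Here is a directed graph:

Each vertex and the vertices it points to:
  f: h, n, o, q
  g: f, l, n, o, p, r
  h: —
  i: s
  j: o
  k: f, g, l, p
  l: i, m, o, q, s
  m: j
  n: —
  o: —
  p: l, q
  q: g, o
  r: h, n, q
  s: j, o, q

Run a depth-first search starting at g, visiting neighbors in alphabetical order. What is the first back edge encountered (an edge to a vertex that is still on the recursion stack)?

q->g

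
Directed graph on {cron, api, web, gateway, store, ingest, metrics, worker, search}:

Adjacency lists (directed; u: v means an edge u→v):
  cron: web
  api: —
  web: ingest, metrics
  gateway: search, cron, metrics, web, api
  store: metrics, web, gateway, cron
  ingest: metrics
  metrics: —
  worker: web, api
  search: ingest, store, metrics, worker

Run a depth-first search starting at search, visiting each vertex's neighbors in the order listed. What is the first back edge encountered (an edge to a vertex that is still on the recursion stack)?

gateway->search

DFS from search (visiting each vertex's neighbors in the order listed); mark gray on enter, black on exit:
search gray
  ingest gray
    metrics gray
    metrics black
  ingest black
  store gray
    store→metrics: metrics black — skip
    web gray
      web→ingest: ingest black — skip
      web→metrics: metrics black — skip
    web black
    gateway gray
      gateway→search: search is gray → back edge
First back edge: gateway → search.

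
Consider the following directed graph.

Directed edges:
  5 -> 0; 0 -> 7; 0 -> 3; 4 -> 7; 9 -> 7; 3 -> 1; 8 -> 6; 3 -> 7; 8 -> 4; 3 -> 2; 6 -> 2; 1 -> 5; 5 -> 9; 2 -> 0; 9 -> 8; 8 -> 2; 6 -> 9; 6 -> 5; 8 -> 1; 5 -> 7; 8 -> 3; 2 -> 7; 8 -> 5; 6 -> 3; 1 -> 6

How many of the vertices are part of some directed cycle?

8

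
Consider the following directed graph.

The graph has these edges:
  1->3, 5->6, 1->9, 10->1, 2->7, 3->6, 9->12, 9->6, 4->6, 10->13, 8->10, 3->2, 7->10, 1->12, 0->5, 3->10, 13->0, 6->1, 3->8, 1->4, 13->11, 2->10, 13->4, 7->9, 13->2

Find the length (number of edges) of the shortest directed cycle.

3

For each vertex v, BFS finds the shortest path from v back to v.
The shortest such closed walk is 1 → 9 → 6 → 1, length 3.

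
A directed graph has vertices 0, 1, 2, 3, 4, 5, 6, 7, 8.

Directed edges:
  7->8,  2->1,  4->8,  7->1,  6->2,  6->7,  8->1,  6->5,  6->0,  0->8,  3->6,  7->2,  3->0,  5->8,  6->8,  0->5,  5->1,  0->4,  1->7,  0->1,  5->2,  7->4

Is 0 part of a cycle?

No

0 lies on a cycle iff there is a path from 0 back to itself.
Exploring from 0, it never reaches itself; equivalently, its strongly connected component is a singleton.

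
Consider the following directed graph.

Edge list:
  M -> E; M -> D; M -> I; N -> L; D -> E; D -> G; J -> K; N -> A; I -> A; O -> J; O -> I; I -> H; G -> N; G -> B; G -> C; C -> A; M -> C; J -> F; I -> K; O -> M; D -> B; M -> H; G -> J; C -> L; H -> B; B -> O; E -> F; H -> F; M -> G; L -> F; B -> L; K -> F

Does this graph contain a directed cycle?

Yes

DFS with white/gray/black marking, starting from O:
O gray
  I gray
    H gray
      F gray
      F black
      B gray
        L gray
          L→F: F black — skip
        L black
        B→O: O is gray → back edge
Back edge found, so a cycle exists: O → I → H → B → O.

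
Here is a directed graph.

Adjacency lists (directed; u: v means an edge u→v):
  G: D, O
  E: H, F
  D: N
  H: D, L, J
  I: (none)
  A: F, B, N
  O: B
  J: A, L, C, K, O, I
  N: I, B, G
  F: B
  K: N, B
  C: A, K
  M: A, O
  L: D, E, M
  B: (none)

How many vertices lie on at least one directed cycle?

A vertex is on a directed cycle iff it belongs to a strongly connected component of size ≥ 2 (or has a self-loop).
The vertices on cycles are {D, E, G, H, J, L, N} — 7 in total.

7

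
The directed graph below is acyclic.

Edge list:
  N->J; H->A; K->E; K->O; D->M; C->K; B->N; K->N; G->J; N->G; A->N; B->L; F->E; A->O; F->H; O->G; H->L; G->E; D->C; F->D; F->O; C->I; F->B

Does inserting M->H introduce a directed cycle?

No

Adding M→H creates a cycle iff H can already reach M.
Explore from H: no path reaches M. The graph stays acyclic.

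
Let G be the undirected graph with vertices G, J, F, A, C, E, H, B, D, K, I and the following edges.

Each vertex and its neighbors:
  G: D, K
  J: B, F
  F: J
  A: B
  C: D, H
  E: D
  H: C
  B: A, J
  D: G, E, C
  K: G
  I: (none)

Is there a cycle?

No

DFS, tracking each vertex's parent; an edge to a visited non-parent vertex closes a cycle.
Start from H:
visit H (parent –)
  visit C (parent H)
    visit D (parent C)
      visit G (parent D)
        G–D: parent, skip
        visit K (parent G)
          K–G: parent, skip
      visit E (parent D)
        E–D: parent, skip
      D–C: parent, skip
    C–H: parent, skip
visit J (parent –)
  visit B (parent J)
    visit A (parent B)
      A–B: parent, skip
    B–J: parent, skip
  visit F (parent J)
    F–J: parent, skip
visit I (parent –)
No non-parent visited neighbor found — the graph is a forest.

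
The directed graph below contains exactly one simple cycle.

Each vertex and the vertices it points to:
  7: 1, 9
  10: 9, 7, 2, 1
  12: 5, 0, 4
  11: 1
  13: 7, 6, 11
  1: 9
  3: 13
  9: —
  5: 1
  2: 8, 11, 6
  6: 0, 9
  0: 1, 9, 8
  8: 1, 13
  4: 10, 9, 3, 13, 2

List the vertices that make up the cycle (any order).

DFS with gray/black marking from 13:
13 gray
  7 gray
    1 gray
      9 gray
      9 black
    1 black
    7→9: 9 black — skip
  7 black
  6 gray
    0 gray
      0→1: 1 black — skip
      0→9: 9 black — skip
      8 gray
        8→1: 1 black — skip
        8→13: 13 is gray → back edge
Back edge closes the cycle 13 → 6 → 0 → 8 → 13; its vertices are {0, 6, 8, 13}.

0, 6, 8, 13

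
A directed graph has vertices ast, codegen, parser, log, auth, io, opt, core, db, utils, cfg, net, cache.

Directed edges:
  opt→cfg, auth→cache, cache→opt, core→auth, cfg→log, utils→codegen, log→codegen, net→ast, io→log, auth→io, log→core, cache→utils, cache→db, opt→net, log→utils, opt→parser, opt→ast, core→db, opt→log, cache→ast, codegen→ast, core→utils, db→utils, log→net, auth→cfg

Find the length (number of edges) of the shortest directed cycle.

For each vertex v, BFS finds the shortest path from v back to v.
The shortest such closed walk is auth → io → log → core → auth, length 4.

4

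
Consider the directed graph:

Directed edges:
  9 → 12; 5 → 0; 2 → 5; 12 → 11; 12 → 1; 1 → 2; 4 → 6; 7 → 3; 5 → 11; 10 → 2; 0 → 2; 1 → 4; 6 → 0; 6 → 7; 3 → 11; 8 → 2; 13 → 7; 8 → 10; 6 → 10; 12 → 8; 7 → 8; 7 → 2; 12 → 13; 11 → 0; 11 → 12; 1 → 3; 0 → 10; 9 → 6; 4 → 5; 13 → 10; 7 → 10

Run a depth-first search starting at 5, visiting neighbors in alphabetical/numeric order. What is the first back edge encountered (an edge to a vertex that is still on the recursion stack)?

2→5

DFS from 5 (visiting neighbors in alphabetical/numeric order); mark gray on enter, black on exit:
5 gray
  0 gray
    2 gray
      2→5: 5 is gray → back edge
First back edge: 2 → 5.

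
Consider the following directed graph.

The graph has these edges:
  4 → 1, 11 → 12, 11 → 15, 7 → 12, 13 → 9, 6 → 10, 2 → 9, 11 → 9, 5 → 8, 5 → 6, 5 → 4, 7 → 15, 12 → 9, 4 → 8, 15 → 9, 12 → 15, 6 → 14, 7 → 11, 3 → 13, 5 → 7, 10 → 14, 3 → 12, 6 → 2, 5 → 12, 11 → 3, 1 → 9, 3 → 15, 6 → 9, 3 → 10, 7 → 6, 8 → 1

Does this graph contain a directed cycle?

No

DFS with white/gray/black marking, starting from 12:
12 gray
  9 gray
  9 black
  15 gray
    15→9: 9 black — skip
  15 black
12 black
1 gray
  1→9: 9 black — skip
1 black
2 gray
  2→9: 9 black — skip
2 black
3 gray
  13 gray
    13→9: 9 black — skip
  13 black
  3→15: 15 black — skip
  10 gray
    14 gray
    14 black
  10 black
  3→12: 12 black — skip
3 black
4 gray
  4→1: 1 black — skip
  8 gray
    8→1: 1 black — skip
  8 black
4 black
5 gray
  5→8: 8 black — skip
  6 gray
    6→2: 2 black — skip
    6→9: 9 black — skip
    6→10: 10 black — skip
    6→14: 14 black — skip
  6 black
  5→12: 12 black — skip
  5→4: 4 black — skip
  7 gray
    11 gray
      11→9: 9 black — skip
      11→12: 12 black — skip
      11→15: 15 black — skip
      11→3: 3 black — skip
    11 black
    7→15: 15 black — skip
    7→12: 12 black — skip
    7→6: 6 black — skip
  7 black
5 black
Every edge goes to a white or black vertex — no back edge, so the graph is acyclic.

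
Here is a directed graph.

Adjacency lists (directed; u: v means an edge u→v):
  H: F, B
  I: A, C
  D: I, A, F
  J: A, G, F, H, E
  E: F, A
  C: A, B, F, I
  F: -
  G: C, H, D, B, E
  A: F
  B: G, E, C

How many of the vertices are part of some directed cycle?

A vertex is on a directed cycle iff it belongs to a strongly connected component of size ≥ 2 (or has a self-loop).
The vertices on cycles are {B, C, D, G, H, I} — 6 in total.

6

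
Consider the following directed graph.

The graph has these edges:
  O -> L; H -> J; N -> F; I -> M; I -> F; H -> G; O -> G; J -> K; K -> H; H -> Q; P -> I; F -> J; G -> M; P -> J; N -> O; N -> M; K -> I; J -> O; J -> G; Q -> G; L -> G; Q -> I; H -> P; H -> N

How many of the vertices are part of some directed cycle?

8

A vertex is on a directed cycle iff it belongs to a strongly connected component of size ≥ 2 (or has a self-loop).
The vertices on cycles are {F, H, I, J, K, N, P, Q} — 8 in total.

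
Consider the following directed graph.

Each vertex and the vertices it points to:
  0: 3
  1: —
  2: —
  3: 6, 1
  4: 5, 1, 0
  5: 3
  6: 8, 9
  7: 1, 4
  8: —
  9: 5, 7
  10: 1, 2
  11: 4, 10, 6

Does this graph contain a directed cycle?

Yes

DFS with white/gray/black marking, starting from 7:
7 gray
  1 gray
  1 black
  4 gray
    5 gray
      3 gray
        6 gray
          8 gray
          8 black
          9 gray
            9→5: 5 is gray → back edge
Back edge found, so a cycle exists: 5 → 3 → 6 → 9 → 5.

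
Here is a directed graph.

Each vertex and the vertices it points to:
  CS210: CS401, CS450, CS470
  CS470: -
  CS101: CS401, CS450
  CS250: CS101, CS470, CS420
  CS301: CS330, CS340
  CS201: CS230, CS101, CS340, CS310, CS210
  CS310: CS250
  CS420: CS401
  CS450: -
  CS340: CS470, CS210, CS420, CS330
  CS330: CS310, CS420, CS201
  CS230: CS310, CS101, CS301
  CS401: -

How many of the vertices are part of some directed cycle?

A vertex is on a directed cycle iff it belongs to a strongly connected component of size ≥ 2 (or has a self-loop).
The vertices on cycles are {CS201, CS230, CS301, CS330, CS340} — 5 in total.

5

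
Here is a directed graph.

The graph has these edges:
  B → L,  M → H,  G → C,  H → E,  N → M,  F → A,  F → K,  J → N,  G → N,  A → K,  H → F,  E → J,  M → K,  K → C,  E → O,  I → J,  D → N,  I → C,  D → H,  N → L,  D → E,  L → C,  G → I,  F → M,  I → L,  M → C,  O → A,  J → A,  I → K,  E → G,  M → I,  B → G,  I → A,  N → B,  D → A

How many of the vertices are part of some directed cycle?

A vertex is on a directed cycle iff it belongs to a strongly connected component of size ≥ 2 (or has a self-loop).
The vertices on cycles are {B, E, F, G, H, I, J, M, N} — 9 in total.

9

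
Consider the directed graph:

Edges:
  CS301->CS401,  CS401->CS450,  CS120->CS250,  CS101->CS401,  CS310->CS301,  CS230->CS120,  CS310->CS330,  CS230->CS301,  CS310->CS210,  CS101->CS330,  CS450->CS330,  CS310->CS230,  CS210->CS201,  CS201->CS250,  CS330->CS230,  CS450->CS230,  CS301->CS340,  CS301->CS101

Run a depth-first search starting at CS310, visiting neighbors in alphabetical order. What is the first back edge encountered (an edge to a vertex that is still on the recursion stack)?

DFS from CS310 (visiting neighbors in alphabetical order); mark gray on enter, black on exit:
CS310 gray
  CS210 gray
    CS201 gray
      CS250 gray
      CS250 black
    CS201 black
  CS210 black
  CS230 gray
    CS120 gray
      CS120→CS250: CS250 black — skip
    CS120 black
    CS301 gray
      CS101 gray
        CS330 gray
          CS330→CS230: CS230 is gray → back edge
First back edge: CS330 → CS230.

CS330→CS230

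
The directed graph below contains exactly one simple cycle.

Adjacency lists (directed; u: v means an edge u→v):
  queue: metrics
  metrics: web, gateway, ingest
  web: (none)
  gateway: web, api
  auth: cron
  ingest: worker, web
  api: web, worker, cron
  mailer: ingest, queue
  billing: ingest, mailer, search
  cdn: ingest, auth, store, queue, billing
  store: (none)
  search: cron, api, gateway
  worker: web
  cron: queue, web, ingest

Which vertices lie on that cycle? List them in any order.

DFS with gray/black marking from api:
api gray
  web gray
  web black
  worker gray
    worker→web: web black — skip
  worker black
  cron gray
    queue gray
      metrics gray
        metrics→web: web black — skip
        gateway gray
          gateway→web: web black — skip
          gateway→api: api is gray → back edge
Back edge closes the cycle api → cron → queue → metrics → gateway → api; its vertices are {api, cron, queue, gateway, metrics}.

api, cron, queue, gateway, metrics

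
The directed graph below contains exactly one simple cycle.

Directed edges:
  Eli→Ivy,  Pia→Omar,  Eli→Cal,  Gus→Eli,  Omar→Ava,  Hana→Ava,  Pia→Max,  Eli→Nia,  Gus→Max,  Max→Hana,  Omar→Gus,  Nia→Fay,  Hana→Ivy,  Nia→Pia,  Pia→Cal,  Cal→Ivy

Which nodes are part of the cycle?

Eli, Gus, Nia, Pia, Omar

DFS with gray/black marking from Nia:
Nia gray
  Fay gray
  Fay black
  Pia gray
    Max gray
      Hana gray
        Ava gray
        Ava black
        Ivy gray
        Ivy black
      Hana black
    Max black
    Omar gray
      Gus gray
        Gus→Max: Max black — skip
        Eli gray
          Cal gray
            Cal→Ivy: Ivy black — skip
          Cal black
          Eli→Ivy: Ivy black — skip
          Eli→Nia: Nia is gray → back edge
Back edge closes the cycle Nia → Pia → Omar → Gus → Eli → Nia; its vertices are {Eli, Gus, Nia, Pia, Omar}.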